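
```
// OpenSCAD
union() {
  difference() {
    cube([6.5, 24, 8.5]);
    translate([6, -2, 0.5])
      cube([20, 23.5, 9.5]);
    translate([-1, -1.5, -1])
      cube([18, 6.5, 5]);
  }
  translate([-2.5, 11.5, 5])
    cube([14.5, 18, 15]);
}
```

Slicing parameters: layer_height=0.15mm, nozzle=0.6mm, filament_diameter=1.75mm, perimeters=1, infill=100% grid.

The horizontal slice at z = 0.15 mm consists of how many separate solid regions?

At z = 0.15 mm: the 6.5×24 cube contributes its full rectangle; the cube at (6, -2) is absent (z outside [0.5, 10]); the 18×6.5 cube at (-1, -1.5) contributes its full rectangle; Subtracting the remaining from the first: starting from the 6.5×24 cube, the 18×6.5 cube at (-1, -1.5) partially overlaps it — only the 32.50 mm² overlap (of its 117.00 mm²) is removed, clipping the outline — 1 connected region; the cube at (-2.5, 11.5) is not intersected at this z (z outside [5, 20]); Taking the union: only that combined region is present, so the union is just that shape — 1 connected region. The result has 1 disconnected region.

1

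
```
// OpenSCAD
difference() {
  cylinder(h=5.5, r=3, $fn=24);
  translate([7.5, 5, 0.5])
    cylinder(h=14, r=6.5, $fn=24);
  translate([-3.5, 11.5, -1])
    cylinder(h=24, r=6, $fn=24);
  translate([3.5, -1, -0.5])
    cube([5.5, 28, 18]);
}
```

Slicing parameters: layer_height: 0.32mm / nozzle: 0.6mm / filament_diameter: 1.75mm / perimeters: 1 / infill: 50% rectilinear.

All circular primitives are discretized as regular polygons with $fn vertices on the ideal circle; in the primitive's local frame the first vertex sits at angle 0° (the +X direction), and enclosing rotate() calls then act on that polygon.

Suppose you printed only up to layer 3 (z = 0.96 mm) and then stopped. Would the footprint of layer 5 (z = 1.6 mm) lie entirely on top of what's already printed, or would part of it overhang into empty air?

Compare the two slices. At z = 0.96: the r=3 cylinder contributes a regular 24-gon of circumradius 3 (area = (24/2)·3.000²·sin(360°/24) = 27.95 mm²); the r=6.5 cylinder at (7.5, 5) contributes a regular 24-gon of circumradius 6.5 (area = (24/2)·6.500²·sin(360°/24) = 131.22 mm²); the cylinder at (-3.5, 11.5): section is a regular 24-gon, circumradius r=6 (area = (24/2)·6.000²·sin(360°/24) = 111.81 mm²); the cube at (3.5, -1) (footprint 5.5×28) is included at this height (area 154.00 mm²); After the difference (first − rest): starting from the r=3 cylinder (27.95 mm²), the r=6.5 cylinder at (7.5, 5) partially overlaps it — only the 0.76 mm² overlap (of its 131.22 mm²) is removed, clipping the outline; the r=6 cylinder at (-3.5, 11.5) misses the remaining region (no effect); the 5.5×28 cube at (3.5, -1) misses the remaining region (no effect) — area = 27.20 mm². At z = 1.6: the cylinder: section is a regular 24-gon, circumradius r=3 (area = (24/2)·3.000²·sin(360°/24) = 27.95 mm²); the cylinder at (7.5, 5): section is a regular 24-gon, circumradius r=6.5 (area = (24/2)·6.500²·sin(360°/24) = 131.22 mm²); the r=6 cylinder at (-3.5, 11.5) contributes a regular 24-gon of circumradius 6 (area = (24/2)·6.000²·sin(360°/24) = 111.81 mm²); the cube at (3.5, -1) is present — its section is the full 5.5×28 rectangle (area 154.00 mm²); After the difference (first − rest): starting from the r=3 cylinder (27.95 mm²), the r=6.5 cylinder at (7.5, 5) partially overlaps it — only the 0.76 mm² overlap (of its 131.22 mm²) is removed, clipping the outline; the r=6 cylinder at (-3.5, 11.5) misses the remaining region (no effect); the 5.5×28 cube at (3.5, -1) misses the remaining region (no effect) — area = 27.20 mm². Checking containment: the cross-section at z = 1.6 is a subset of the cross-section at z = 0.96.

entirely on top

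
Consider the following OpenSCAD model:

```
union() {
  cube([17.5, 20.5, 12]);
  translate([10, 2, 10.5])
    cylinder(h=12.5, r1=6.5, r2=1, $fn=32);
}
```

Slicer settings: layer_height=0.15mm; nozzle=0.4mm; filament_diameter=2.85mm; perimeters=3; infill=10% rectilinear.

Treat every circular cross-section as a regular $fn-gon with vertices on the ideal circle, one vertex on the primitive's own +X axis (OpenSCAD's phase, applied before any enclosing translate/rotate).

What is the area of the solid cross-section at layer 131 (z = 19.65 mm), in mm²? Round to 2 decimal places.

19.11 mm²

At z = 19.65 mm: the cube is absent (z outside [0, 12]); the cone at (10, 2): at t=0.732 of its height the radius interpolates to r₁+(r₂−r₁)t = 2.474, giving a regular 32-gon of that circumradius (area = (32/2)·2.474²·sin(360°/32) = 19.11 mm²); Taking the union: only the cone at (10, 2) is present, so the union is just that shape — area = 19.11 mm². Overall, the cross-section is a single solid region. Net area = 19.11 mm².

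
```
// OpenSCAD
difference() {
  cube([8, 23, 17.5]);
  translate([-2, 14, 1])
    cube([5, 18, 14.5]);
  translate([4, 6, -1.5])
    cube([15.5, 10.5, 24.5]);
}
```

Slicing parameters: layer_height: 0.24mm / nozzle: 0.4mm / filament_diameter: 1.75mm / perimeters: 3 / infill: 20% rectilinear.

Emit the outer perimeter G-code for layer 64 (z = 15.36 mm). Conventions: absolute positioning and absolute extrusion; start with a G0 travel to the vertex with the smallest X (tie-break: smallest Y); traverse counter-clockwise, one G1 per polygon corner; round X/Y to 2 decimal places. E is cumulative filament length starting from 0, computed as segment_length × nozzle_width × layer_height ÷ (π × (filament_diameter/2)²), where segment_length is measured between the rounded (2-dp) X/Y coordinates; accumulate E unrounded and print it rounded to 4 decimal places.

G0 X0.00 Y0.00 Z15.36
G1 X8.00 Y0.00 E0.3193
G1 X8.00 Y6.00 E0.5588
G1 X4.00 Y6.00 E0.7184
G1 X4.00 Y16.50 E1.1375
G1 X8.00 Y16.50 E1.2971
G1 X8.00 Y23.00 E1.5566
G1 X3.00 Y23.00 E1.7561
G1 X3.00 Y14.00 E2.1153
G1 X0.00 Y14.00 E2.2351
G1 X0.00 Y0.00 E2.7939

At z = 15.36 mm: the cube (footprint 8×23) is included at this height; the 5×18 cube at (-2, 14) contributes its full rectangle; the 15.5×10.5 cube at (4, 6) contributes its full rectangle; Subtracting the remaining from the first: starting from the 8×23 cube, the 5×18 cube at (-2, 14) partially overlaps it — only the 27.00 mm² overlap (of its 90.00 mm²) is removed, clipping the outline; the 15.5×10.5 cube at (4, 6) partially overlaps it — only the 42.00 mm² overlap (of its 162.75 mm²) is removed, clipping the outline — 1 connected region. The outline is a single polygon with 10 vertices. Extrusion per mm of travel: 0.4 × 0.24 / (π × 0.875²) = 0.039912. Accumulating E over each segment gives final E = 2.7939.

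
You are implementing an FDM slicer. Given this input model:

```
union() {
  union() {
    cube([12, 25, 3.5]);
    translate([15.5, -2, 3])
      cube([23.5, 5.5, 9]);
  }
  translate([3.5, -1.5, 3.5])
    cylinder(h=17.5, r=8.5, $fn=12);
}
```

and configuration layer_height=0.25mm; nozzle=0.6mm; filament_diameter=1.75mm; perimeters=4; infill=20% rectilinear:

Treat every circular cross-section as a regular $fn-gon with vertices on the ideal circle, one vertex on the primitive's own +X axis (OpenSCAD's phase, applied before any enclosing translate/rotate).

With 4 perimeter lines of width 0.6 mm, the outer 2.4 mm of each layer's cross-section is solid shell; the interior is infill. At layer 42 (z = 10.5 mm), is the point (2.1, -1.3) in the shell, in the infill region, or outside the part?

infill

At z = 10.5 mm: the cube is not intersected at this z (z outside [0, 3.5]); the cube at (15.5, -2) (footprint 23.5×5.5) is included at this height; Combining (union): only the 23.5×5.5 cube at (15.5, -2) is present, so the union is just that shape — 1 connected region; the r=8.5 cylinder at (3.5, -1.5) gives a regular 12-gon of circumradius 8.5 (constant along its height); Taking the union: the 2 present regions are separate (no shared area or edge), so areas and boundary lengths simply add and each stays a separate island — 2 connected regions. Overall, the cross-section has 2 separate islands. The nearest boundary edge runs (-5.00, -1.50)→(-3.86, 2.75); distance from the point to it = 6.81 mm. (Shell/infill is judged within the island containing the point — the largest one.) The point is inside the cross-section and 6.81 mm from the nearest boundary — more than the 2.4 mm shell width (4 × 0.6), so it's in the infill interior.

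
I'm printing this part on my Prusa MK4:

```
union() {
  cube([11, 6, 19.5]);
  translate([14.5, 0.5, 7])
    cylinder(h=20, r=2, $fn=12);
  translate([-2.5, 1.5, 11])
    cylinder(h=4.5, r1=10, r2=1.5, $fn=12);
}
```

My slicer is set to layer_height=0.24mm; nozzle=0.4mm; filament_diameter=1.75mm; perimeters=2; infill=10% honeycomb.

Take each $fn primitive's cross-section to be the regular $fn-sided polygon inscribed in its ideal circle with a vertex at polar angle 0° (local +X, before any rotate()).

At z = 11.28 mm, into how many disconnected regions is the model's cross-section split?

At z = 11.28 mm: the 11×6 cube contributes its full rectangle; the r=2 cylinder at (14.5, 0.5) contributes a regular 12-gon of circumradius 2; the cone at (-2.5, 1.5) contributes a regular 12-gon of circumradius 9.471 (interpolated between r1=10 and r2=1.5 at t=0.062); Combining (union): the regions partially overlap (shared area 38.81 mm²), so overlapping operands fuse into one piece — 2 connected regions. The result has 2 disconnected regions.

2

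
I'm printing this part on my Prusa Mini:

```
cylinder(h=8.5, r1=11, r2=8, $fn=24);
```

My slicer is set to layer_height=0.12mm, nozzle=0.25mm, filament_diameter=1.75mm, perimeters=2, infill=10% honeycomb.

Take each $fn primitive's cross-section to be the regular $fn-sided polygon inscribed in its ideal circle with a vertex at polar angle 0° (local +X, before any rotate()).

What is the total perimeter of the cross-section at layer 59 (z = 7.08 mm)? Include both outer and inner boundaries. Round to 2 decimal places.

At z = 7.08 mm: the cone: at t=0.833 of its height the radius interpolates to r₁+(r₂−r₁)t = 8.501, giving a regular 24-gon of that circumradius (perimeter = 2·24·8.501·sin(180°/24) = 53.26 mm). Overall, the cross-section is a single solid region. Total boundary length (outer) = 53.26 mm.

53.26 mm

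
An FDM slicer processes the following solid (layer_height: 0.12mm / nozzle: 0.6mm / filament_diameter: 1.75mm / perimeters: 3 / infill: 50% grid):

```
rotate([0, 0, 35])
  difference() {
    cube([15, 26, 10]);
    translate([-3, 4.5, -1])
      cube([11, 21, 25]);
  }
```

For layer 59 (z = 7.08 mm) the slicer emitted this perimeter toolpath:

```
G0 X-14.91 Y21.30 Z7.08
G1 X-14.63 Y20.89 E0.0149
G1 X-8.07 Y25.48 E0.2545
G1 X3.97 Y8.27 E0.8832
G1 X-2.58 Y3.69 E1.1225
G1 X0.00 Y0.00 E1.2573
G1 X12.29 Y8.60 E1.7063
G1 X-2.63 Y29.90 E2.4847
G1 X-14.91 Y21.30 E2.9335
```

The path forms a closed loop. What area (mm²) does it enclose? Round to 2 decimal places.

221.96 mm²

Apply the shoelace formula to the sequence of (X, Y) vertices; enclosed area = 221.96 mm².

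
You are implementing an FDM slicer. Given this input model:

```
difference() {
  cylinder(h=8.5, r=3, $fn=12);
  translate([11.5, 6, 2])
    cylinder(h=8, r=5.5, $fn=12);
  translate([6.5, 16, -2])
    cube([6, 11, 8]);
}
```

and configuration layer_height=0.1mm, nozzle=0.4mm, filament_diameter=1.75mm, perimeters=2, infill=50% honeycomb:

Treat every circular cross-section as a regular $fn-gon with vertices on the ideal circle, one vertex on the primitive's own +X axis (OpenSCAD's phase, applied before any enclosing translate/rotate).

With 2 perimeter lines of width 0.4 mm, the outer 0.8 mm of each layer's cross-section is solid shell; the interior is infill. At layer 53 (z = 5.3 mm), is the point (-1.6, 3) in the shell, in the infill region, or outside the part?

outside

At z = 5.3 mm: the r=3 cylinder contributes a regular 12-gon of circumradius 3; the cylinder at (11.5, 6): section is a regular 12-gon, circumradius r=5.5; the 6×11 cube at (6.5, 16) contributes its full rectangle; Taking the first minus the rest: starting from the r=3 cylinder, the r=5.5 cylinder at (11.5, 6) misses the remaining region (no effect); the 6×11 cube at (6.5, 16) misses the remaining region (no effect) — 1 connected region. Overall, the cross-section is a single solid region. The nearest boundary edge runs (-1.50, 2.60)→(0.00, 3.00); distance from the point to it = 0.41 mm. The point is not inside any of the regions above, so it lies outside the cross-section (0.41 mm from the nearest boundary).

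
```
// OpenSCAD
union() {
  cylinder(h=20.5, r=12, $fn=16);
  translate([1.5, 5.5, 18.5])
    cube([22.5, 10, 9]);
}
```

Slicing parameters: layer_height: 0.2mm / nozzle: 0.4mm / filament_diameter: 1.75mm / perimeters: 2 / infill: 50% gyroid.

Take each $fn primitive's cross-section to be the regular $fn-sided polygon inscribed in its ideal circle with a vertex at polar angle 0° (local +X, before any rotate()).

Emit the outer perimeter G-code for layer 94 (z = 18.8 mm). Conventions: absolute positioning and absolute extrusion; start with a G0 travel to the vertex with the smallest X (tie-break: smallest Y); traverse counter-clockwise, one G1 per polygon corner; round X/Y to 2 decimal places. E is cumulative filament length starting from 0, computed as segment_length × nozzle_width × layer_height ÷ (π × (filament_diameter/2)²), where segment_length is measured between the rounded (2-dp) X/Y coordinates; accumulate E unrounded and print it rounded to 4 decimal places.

G0 X-12.00 Y0.00 Z18.80
G1 X-11.09 Y-4.59 E0.1556
G1 X-8.49 Y-8.49 E0.3115
G1 X-4.59 Y-11.09 E0.4674
G1 X0.00 Y-12.00 E0.6231
G1 X4.59 Y-11.09 E0.7787
G1 X8.49 Y-8.49 E0.9346
G1 X11.09 Y-4.59 E1.0905
G1 X12.00 Y0.00 E1.2461
G1 X11.09 Y4.59 E1.4018
G1 X10.48 Y5.50 E1.4382
G1 X24.00 Y5.50 E1.8879
G1 X24.00 Y15.50 E2.2205
G1 X1.50 Y15.50 E2.9688
G1 X1.50 Y11.70 E3.0952
G1 X0.00 Y12.00 E3.1461
G1 X-4.59 Y11.09 E3.3017
G1 X-8.49 Y8.49 E3.4576
G1 X-11.09 Y4.59 E3.6135
G1 X-12.00 Y0.00 E3.7692

At z = 18.8 mm: the cylinder: section is a regular 16-gon, circumradius r=12; the cube at (1.5, 5.5) (footprint 22.5×10) is included at this height; Merging all regions: the regions partially overlap (shared area 37.89 mm²), so overlapping operands fuse into one piece — 1 connected region. The outline is a single polygon with 19 vertices. Extrusion per mm of travel: 0.4 × 0.2 / (π × 0.875²) = 0.033260. Accumulating E over each segment gives final E = 3.7692.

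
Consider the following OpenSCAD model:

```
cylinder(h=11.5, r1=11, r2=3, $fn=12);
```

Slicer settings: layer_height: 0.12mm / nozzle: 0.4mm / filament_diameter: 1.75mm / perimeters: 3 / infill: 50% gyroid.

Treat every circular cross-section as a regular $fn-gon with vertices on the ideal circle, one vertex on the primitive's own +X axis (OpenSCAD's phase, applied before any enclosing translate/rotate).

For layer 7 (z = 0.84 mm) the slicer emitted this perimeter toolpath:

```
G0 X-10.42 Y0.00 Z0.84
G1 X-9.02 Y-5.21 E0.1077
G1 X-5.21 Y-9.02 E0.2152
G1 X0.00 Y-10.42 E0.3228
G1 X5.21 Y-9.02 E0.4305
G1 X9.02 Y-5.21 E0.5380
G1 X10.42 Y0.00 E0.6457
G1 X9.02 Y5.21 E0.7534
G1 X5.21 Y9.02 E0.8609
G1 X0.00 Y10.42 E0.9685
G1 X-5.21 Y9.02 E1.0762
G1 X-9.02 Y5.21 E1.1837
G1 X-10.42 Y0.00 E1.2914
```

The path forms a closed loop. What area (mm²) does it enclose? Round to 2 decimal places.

Apply the shoelace formula to the sequence of (X, Y) vertices; enclosed area = 325.59 mm².

325.59 mm²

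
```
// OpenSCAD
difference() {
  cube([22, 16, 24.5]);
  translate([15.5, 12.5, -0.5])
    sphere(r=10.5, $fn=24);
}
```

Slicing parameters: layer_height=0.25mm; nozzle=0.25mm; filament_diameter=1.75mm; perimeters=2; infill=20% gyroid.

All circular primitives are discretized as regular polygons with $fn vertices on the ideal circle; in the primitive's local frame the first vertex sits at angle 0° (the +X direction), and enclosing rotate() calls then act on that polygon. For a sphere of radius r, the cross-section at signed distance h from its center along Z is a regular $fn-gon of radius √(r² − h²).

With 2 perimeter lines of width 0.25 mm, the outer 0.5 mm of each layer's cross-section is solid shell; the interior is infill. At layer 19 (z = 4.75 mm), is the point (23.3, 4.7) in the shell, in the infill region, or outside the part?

At z = 4.75 mm: the 22×16 cube contributes its full rectangle; the r=10.5 sphere at (15.5, 12.5) slices to a regular 24-gon of circumradius 9.093 (√(r²−h²) with h=5.25 from center); After the difference (first − rest): starting from the 22×16 cube, the r=10.5 sphere at (15.5, 12.5) partially overlaps it — only the 171.01 mm² overlap (of its 256.81 mm²) is removed, clipping the outline — 1 connected region. Overall, the cross-section is a single solid region. The nearest boundary edge runs (22.00, 6.16)→(22.00, 0.00); distance from the point to it = 1.30 mm. The point is not inside any of the regions above, so it lies outside the cross-section (1.30 mm from the nearest boundary).

outside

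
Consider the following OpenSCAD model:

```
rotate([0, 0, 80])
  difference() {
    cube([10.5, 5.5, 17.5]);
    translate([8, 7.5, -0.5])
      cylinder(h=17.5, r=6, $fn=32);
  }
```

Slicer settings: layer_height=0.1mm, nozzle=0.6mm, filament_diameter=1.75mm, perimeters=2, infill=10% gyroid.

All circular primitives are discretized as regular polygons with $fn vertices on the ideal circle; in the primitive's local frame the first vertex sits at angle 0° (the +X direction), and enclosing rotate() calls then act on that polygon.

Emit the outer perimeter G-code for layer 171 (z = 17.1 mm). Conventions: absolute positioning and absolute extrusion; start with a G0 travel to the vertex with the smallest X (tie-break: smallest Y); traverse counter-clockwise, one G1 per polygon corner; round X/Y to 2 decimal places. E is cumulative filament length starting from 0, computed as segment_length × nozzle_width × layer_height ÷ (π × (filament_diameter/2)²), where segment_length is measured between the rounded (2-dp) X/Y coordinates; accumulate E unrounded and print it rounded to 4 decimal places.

G0 X-5.42 Y0.96 Z17.10
G1 X0.00 Y0.00 E0.1373
G1 X1.82 Y10.34 E0.3992
G1 X-3.59 Y11.30 E0.5363
G1 X-5.42 Y0.96 E0.7982

At z = 17.1 mm: the cube (footprint 10.5×5.5) is included at this height; the cylinder at (8, 7.5) is not intersected at this z (z outside [-0.5, 17]); Subtracting the remaining from the first: none of the subtracted shapes is present at this height, so the 10.5×5.5 cube is unchanged — 1 connected region; (whole slice rotated 80° about Z — lengths, areas and connectivity unchanged). The outline is a single polygon with 4 vertices. Extrusion per mm of travel: 0.6 × 0.1 / (π × 0.875²) = 0.024945. Accumulating E over each segment gives final E = 0.7982.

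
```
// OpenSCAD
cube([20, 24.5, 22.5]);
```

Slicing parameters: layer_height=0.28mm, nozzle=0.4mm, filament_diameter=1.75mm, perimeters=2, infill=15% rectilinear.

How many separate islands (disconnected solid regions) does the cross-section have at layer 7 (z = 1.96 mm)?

1

At z = 1.96 mm: the 20×24.5 cube contributes its full rectangle. Overall, the cross-section is a single solid region. Island count = 1.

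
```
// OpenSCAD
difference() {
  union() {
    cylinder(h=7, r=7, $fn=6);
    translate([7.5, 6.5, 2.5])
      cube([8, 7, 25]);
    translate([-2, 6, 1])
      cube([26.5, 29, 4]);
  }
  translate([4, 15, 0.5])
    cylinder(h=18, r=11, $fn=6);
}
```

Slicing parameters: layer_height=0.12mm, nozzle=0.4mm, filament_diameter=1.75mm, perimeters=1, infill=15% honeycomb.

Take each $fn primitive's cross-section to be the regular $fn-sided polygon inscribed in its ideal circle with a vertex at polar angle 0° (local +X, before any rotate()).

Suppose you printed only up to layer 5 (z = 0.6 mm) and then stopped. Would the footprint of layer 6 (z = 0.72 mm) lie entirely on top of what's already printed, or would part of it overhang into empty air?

Compare the two slices. At z = 0.6: the cylinder: section is a regular 6-gon, circumradius r=7 (area = (6/2)·7.000²·sin(360°/6) = 127.31 mm²); the cube at (7.5, 6.5) does not reach this height (z outside [2.5, 27.5]); the cube at (-2, 6) is absent (z outside [1, 5]); Taking the union: only the r=7 cylinder is present, so the union is just that shape — area = 127.31 mm²; the cylinder at (4, 15): section is a regular 6-gon, circumradius r=11 (area = (6/2)·11.000²·sin(360°/6) = 314.37 mm²); After the difference (first − rest): starting from that combined region (127.31 mm²), the r=11 cylinder at (4, 15) partially overlaps it — only the 3.14 mm² overlap (of its 314.37 mm²) is removed, clipping the outline — area = 124.16 mm². At z = 0.72: the r=7 cylinder gives a regular 6-gon of circumradius 7 (constant along its height) (area = (6/2)·7.000²·sin(360°/6) = 127.31 mm²); the cube at (7.5, 6.5) is absent (z outside [2.5, 27.5]); the cube at (-2, 6) does not reach this height (z outside [1, 5]); Merging all regions: only the r=7 cylinder is present, so the union is just that shape — area = 127.31 mm²; the r=11 cylinder at (4, 15) contributes a regular 6-gon of circumradius 11 (area = (6/2)·11.000²·sin(360°/6) = 314.37 mm²); Subtracting the remaining from the first: starting from that combined region (127.31 mm²), the r=11 cylinder at (4, 15) partially overlaps it — only the 3.14 mm² overlap (of its 314.37 mm²) is removed, clipping the outline — area = 124.16 mm². Checking containment: the cross-section at z = 0.72 is a subset of the cross-section at z = 0.6.

entirely on top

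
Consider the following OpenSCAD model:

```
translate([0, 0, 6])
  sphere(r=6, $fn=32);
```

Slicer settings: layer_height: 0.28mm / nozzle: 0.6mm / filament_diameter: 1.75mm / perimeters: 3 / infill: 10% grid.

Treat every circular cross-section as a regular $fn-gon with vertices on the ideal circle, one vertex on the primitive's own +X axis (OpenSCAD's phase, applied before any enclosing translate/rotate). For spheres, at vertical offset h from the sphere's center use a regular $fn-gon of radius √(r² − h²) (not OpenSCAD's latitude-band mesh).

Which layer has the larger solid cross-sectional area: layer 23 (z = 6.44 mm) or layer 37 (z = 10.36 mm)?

layer 23 (z = 6.44 mm)

Layer 23 (z = 6.44): the r=6 sphere slices to a regular 32-gon of circumradius 5.984 (√(r²−h²) with h=0.44 from center) (area = (32/2)·5.984²·sin(360°/32) = 111.77 mm²). So its area = 111.77 mm². Layer 37 (z = 10.36): the r=6 sphere contributes a regular 32-gon of circumradius √(6²−4.36²) = 4.122 (area = (32/2)·4.122²·sin(360°/32) = 53.03 mm²). So its area = 53.03 mm². Layer 23 is larger (111.77 vs 53.03 mm²).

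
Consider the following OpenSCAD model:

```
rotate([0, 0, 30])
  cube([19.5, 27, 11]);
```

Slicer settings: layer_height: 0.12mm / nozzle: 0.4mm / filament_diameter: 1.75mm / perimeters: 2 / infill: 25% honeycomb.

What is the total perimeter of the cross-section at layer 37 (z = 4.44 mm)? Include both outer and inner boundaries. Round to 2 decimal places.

93.00 mm

At z = 4.44 mm: the cube (footprint 19.5×27) is included at this height (perimeter 93.00 mm); (rotated 30° about Z; rotation is an isometry so areas/perimeters/island counts are preserved). Overall, the cross-section is a single solid region. Total boundary length (outer) = 93.00 mm.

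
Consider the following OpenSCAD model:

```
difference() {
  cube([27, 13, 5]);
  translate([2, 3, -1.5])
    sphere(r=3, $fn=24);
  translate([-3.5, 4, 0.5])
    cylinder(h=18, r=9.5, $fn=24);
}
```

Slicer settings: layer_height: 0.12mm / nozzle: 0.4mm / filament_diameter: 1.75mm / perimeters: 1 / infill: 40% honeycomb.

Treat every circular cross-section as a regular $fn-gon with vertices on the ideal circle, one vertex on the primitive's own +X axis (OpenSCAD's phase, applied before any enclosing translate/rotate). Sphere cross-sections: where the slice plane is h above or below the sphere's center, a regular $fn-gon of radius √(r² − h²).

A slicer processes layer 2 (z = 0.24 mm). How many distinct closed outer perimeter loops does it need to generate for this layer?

1

At z = 0.24 mm: the 27×13 cube contributes its full rectangle; the sphere at (2, 3): section is a regular 24-gon, circumradius = √(r²−h²) = √(3²−1.74²) = 2.444; the cylinder at (-3.5, 4) is absent (z outside [0.5, 18.5]); Subtracting the remaining from the first: starting from the 27×13 cube, the r=3 sphere at (2, 3) partially overlaps it — only the 17.74 mm² overlap (of its 18.55 mm²) is removed, clipping the outline — 1 connected region. The result has 1 disconnected region.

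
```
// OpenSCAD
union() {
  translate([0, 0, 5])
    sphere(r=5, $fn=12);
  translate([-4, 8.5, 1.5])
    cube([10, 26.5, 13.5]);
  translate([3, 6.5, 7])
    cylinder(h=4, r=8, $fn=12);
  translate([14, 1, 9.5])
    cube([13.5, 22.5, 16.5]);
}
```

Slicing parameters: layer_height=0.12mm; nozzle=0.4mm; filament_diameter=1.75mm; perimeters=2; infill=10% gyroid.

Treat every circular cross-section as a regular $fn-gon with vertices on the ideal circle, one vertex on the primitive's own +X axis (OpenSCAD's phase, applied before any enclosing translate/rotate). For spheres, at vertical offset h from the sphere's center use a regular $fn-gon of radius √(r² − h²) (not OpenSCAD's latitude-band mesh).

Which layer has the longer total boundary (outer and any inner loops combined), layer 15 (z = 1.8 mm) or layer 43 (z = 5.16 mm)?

layer 43 (z = 5.16 mm)

Layer 15 (z = 1.8): the r=5 sphere contributes a regular 12-gon of circumradius √(5²−3.2²) = 3.842 (perimeter = 2·12·3.842·sin(180°/12) = 23.86 mm); the 10×26.5 cube at (-4, 8.5) contributes its full rectangle (perimeter 73.00 mm); the cylinder at (3, 6.5) is absent (z outside [7, 11]); the cube at (14, 1) is absent (z outside [9.5, 26]); Merging all regions: the 2 present regions are separate (no shared area or edge), so areas and boundary lengths simply add and each stays a separate island — boundary = 96.86 mm. So its perimeter = 96.86 mm. Layer 43 (z = 5.16): the sphere: section is a regular 12-gon, circumradius = √(r²−h²) = √(5²−0.16²) = 4.997 (perimeter = 2·12·4.997·sin(180°/12) = 31.04 mm); the 10×26.5 cube at (-4, 8.5) contributes its full rectangle (perimeter 73.00 mm); the cylinder at (3, 6.5) is not intersected at this z (z outside [7, 11]); the cube at (14, 1) is not intersected at this z (z outside [9.5, 26]); Taking the union: the 2 present regions are separate (no shared area or edge), so areas and boundary lengths simply add and each stays a separate island — boundary = 104.04 mm. So its perimeter = 104.04 mm. Layer 43 is larger (104.04 vs 96.86 mm).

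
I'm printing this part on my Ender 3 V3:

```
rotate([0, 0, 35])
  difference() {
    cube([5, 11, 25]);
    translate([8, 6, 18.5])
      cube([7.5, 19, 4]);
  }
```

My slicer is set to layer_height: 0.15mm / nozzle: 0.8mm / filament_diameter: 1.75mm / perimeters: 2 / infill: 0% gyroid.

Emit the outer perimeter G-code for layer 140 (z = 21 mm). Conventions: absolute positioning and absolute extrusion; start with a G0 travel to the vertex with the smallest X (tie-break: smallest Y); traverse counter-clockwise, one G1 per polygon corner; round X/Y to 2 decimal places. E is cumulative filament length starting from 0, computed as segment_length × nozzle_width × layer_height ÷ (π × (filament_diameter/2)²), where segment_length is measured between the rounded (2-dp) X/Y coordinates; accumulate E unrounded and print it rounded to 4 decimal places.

At z = 21 mm: the cube (footprint 5×11) is included at this height; the cube at (8, 6) (footprint 7.5×19) is included at this height; Subtracting the remaining from the first: starting from the 5×11 cube, the 7.5×19 cube at (8, 6) misses the remaining region (no effect) — 1 connected region; (whole slice rotated 35° about Z — lengths, areas and connectivity unchanged). The outline is a single polygon with 4 vertices. Extrusion per mm of travel: 0.8 × 0.15 / (π × 0.875²) = 0.049890. Accumulating E over each segment gives final E = 1.5969.

G0 X-6.31 Y9.01 Z21.00
G1 X0.00 Y0.00 E0.5488
G1 X4.10 Y2.87 E0.7985
G1 X-2.21 Y11.88 E1.3473
G1 X-6.31 Y9.01 E1.5969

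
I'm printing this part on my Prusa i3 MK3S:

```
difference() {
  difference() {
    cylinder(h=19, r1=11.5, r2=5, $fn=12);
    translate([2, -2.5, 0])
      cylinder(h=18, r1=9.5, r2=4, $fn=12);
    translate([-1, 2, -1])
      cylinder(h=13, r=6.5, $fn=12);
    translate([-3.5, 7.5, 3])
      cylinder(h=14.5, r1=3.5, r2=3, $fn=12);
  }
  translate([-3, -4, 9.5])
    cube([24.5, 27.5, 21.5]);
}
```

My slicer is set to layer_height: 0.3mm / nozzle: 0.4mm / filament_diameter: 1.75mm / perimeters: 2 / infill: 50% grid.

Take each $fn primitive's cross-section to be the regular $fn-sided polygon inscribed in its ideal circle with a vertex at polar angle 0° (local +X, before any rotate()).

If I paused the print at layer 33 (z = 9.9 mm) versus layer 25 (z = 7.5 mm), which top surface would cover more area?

layer 25 (z = 7.5 mm)

Layer 33 (z = 9.9): the cone contributes a regular 12-gon of circumradius 8.113 (interpolated between r1=11.5 and r2=5 at t=0.521) (area = (12/2)·8.113²·sin(360°/12) = 197.47 mm²); the cone at (2, -2.5) (r1=9.5→r2=4) has section circumradius 6.475 here — a regular 12-gon (area = (12/2)·6.475²·sin(360°/12) = 125.78 mm²); the cylinder at (-1, 2): section is a regular 12-gon, circumradius r=6.5 (area = (12/2)·6.500²·sin(360°/12) = 126.75 mm²); the cone at (-3.5, 7.5) contributes a regular 12-gon of circumradius 3.262 (interpolated between r1=3.5 and r2=3 at t=0.476) (area = (12/2)·3.262²·sin(360°/12) = 31.92 mm²); Subtracting the remaining from the first: starting from the cone (197.47 mm²), the cone at (2, -2.5) partially overlaps it — only the 110.37 mm² overlap (of its 125.78 mm²) is removed, clipping the outline; the r=6.5 cylinder at (-1, 2) partially overlaps it — only the 62.02 mm² overlap (of its 126.75 mm²) is removed, clipping the outline; the cone at (-3.5, 7.5) misses the remaining region (no effect) — area = 25.08 mm²; the 24.5×27.5 cube at (-3, -4) contributes its full rectangle (area 673.75 mm²); Subtracting the remaining from the first: starting from that combined region (25.08 mm²), the 24.5×27.5 cube at (-3, -4) partially overlaps it — only the 9.43 mm² overlap (of its 673.75 mm²) is removed, clipping the outline — area = 15.65 mm². So its area = 15.65 mm². Layer 25 (z = 7.5): the cone (r1=11.5→r2=5) has section circumradius 8.934 here — a regular 12-gon (area = (12/2)·8.934²·sin(360°/12) = 239.46 mm²); the cone at (2, -2.5): at t=0.417 of its height the radius interpolates to r₁+(r₂−r₁)t = 7.208, giving a regular 12-gon of that circumradius (area = (12/2)·7.208²·sin(360°/12) = 155.88 mm²); the r=6.5 cylinder at (-1, 2) gives a regular 12-gon of circumradius 6.5 (constant along its height) (area = (12/2)·6.500²·sin(360°/12) = 126.75 mm²); the cone at (-3.5, 7.5) contributes a regular 12-gon of circumradius 3.345 (interpolated between r1=3.5 and r2=3 at t=0.310) (area = (12/2)·3.345²·sin(360°/12) = 33.56 mm²); Subtracting the remaining from the first: starting from the cone (239.46 mm²), the cone at (2, -2.5) partially overlaps it — only the 140.14 mm² overlap (of its 155.88 mm²) is removed, clipping the outline; the r=6.5 cylinder at (-1, 2) partially overlaps it — only the 56.50 mm² overlap (of its 126.75 mm²) is removed, clipping the outline; the cone at (-3.5, 7.5) partially overlaps it — only the 1.37 mm² overlap (of its 33.56 mm²) is removed, clipping the outline — area = 41.44 mm²; the cube at (-3, -4) does not reach this height (z outside [9.5, 31]); After the difference (first − rest): none of the subtracted shapes is present at this height, so the result so far is unchanged — area = 41.44 mm². So its area = 41.44 mm². Layer 25 is larger (41.44 vs 15.65 mm²).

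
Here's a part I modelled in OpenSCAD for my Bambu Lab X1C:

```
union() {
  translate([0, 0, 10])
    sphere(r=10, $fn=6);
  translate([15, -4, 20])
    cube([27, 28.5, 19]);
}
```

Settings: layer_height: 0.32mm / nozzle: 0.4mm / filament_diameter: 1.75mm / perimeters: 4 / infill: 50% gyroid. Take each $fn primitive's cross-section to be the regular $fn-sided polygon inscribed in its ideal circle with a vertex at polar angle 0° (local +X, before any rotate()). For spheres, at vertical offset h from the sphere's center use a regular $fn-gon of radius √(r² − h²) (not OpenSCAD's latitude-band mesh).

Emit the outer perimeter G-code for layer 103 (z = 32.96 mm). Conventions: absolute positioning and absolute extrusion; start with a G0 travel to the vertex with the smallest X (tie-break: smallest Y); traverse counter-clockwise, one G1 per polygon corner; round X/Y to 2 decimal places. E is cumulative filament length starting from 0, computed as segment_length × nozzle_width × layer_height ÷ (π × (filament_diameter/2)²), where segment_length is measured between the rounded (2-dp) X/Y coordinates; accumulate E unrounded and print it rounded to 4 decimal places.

At z = 32.96 mm: the sphere is absent (|z−center|=22.960 > r=10); the 27×28.5 cube at (15, -4) contributes its full rectangle; Taking the union: only the 27×28.5 cube at (15, -4) is present, so the union is just that shape — 1 connected region. The outline is a single polygon with 4 vertices. Extrusion per mm of travel: 0.4 × 0.32 / (π × 0.875²) = 0.053216. Accumulating E over each segment gives final E = 5.9070.

G0 X15.00 Y-4.00 Z32.96
G1 X42.00 Y-4.00 E1.4368
G1 X42.00 Y24.50 E2.9535
G1 X15.00 Y24.50 E4.3903
G1 X15.00 Y-4.00 E5.9070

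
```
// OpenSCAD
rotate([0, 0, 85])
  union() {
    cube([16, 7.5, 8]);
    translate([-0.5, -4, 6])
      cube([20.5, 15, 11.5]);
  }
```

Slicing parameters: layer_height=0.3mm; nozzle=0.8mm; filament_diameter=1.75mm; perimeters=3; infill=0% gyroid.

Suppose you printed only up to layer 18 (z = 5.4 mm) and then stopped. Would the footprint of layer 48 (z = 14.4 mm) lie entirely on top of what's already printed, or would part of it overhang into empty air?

Compare the two slices. At z = 5.4: the cube is present — its section is the full 16×7.5 rectangle (area 120.00 mm²); the cube at (-0.5, -4) does not reach this height (z outside [6, 17.5]); Combining (union): only the 16×7.5 cube is present, so the union is just that shape — area = 120.00 mm²; (rotated 85° about Z; rotation is an isometry so areas/perimeters/island counts are preserved). At z = 14.4: the cube does not reach this height (z outside [0, 8]); the cube at (-0.5, -4) is present — its section is the full 20.5×15 rectangle (area 307.50 mm²); Merging all regions: only the 20.5×15 cube at (-0.5, -4) is present, so the union is just that shape — area = 307.50 mm²; (rotated 85° about Z; rotation is an isometry so areas/perimeters/island counts are preserved). Checking containment: at z = 14.4 the cross-section extends beyond the z = 5.4 cross-section by about 187.50 mm².

part overhangs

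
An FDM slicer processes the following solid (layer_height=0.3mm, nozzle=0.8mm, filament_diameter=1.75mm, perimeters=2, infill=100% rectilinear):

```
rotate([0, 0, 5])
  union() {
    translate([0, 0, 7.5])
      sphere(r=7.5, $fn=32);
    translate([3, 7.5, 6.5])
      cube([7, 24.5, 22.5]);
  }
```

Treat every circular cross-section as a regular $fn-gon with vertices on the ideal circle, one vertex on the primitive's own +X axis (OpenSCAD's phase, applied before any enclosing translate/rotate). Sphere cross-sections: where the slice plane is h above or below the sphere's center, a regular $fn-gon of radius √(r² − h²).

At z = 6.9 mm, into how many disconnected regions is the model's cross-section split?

At z = 6.9 mm: the sphere: section is a regular 32-gon, circumradius = √(r²−h²) = √(7.5²−0.6²) = 7.476; the cube at (3, 7.5) (footprint 7×24.5) is included at this height; Combining (union): the 2 present regions are separate (no shared area or edge), so areas and boundary lengths simply add and each stays a separate island — 2 connected regions; (rotated 5° about Z; rotation is an isometry so areas/perimeters/island counts are preserved). The result has 2 disconnected regions.

2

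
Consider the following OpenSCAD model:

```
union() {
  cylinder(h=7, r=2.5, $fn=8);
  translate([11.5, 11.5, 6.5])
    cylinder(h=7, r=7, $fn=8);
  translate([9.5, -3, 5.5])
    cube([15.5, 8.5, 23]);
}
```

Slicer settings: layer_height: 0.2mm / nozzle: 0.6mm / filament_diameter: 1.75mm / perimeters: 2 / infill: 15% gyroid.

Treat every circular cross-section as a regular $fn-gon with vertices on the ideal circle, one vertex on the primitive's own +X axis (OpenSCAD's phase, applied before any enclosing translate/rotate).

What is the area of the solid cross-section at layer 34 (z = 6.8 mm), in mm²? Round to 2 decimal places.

285.64 mm²

At z = 6.8 mm: the r=2.5 cylinder gives a regular 8-gon of circumradius 2.5 (constant along its height) (area = (8/2)·2.500²·sin(360°/8) = 17.68 mm²); the r=7 cylinder at (11.5, 11.5) contributes a regular 8-gon of circumradius 7 (area = (8/2)·7.000²·sin(360°/8) = 138.59 mm²); the 15.5×8.5 cube at (9.5, -3) contributes its full rectangle (area 131.75 mm²); Taking the union: the regions partially overlap — summed areas 288.02 mm² minus the doubly-counted overlap 2.38 mm² gives 285.64 mm² — area = 285.64 mm². Overall, the cross-section has 2 separate islands. Net area = 285.64 mm².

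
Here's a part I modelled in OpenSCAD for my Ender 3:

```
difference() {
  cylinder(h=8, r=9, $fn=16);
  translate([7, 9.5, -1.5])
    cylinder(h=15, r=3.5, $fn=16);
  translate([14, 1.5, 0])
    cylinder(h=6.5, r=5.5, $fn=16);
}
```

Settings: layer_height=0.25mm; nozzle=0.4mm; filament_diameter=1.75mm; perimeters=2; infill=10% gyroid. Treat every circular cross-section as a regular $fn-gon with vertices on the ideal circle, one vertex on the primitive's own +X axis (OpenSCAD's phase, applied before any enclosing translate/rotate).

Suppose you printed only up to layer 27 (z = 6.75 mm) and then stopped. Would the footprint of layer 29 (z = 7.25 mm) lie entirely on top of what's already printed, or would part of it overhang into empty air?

entirely on top

Compare the two slices. At z = 6.75: the r=9 cylinder gives a regular 16-gon of circumradius 9 (constant along its height) (area = (16/2)·9.000²·sin(360°/16) = 247.98 mm²); the r=3.5 cylinder at (7, 9.5) contributes a regular 16-gon of circumradius 3.5 (area = (16/2)·3.500²·sin(360°/16) = 37.50 mm²); the cylinder at (14, 1.5) is absent (z outside [0, 6.5]); Subtracting the remaining from the first: starting from the r=9 cylinder (247.98 mm²), the r=3.5 cylinder at (7, 9.5) partially overlaps it — only the 1.14 mm² overlap (of its 37.50 mm²) is removed, clipping the outline — area = 246.84 mm². At z = 7.25: the r=9 cylinder gives a regular 16-gon of circumradius 9 (constant along its height) (area = (16/2)·9.000²·sin(360°/16) = 247.98 mm²); the cylinder at (7, 9.5): section is a regular 16-gon, circumradius r=3.5 (area = (16/2)·3.500²·sin(360°/16) = 37.50 mm²); the cylinder at (14, 1.5) is absent (z outside [0, 6.5]); Taking the first minus the rest: starting from the r=9 cylinder (247.98 mm²), the r=3.5 cylinder at (7, 9.5) partially overlaps it — only the 1.14 mm² overlap (of its 37.50 mm²) is removed, clipping the outline — area = 246.84 mm². Checking containment: the cross-section at z = 7.25 is a subset of the cross-section at z = 6.75.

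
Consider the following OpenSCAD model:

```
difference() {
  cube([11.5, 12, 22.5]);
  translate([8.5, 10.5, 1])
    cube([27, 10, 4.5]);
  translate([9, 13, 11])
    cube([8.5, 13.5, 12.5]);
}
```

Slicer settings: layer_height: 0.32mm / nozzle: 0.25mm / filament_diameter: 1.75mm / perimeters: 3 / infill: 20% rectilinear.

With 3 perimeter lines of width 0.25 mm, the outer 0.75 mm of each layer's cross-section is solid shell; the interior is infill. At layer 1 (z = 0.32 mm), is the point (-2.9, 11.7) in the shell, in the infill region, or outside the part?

At z = 0.32 mm: the cube is present — its section is the full 11.5×12 rectangle; the cube at (8.5, 10.5) is not intersected at this z (z outside [1, 5.5]); the cube at (9, 13) does not reach this height (z outside [11, 23.5]); Taking the first minus the rest: none of the subtracted shapes is present at this height, so the 11.5×12 cube is unchanged — 1 connected region. Overall, the cross-section is a single solid region. The nearest boundary edge runs (0.00, 12.00)→(0.00, 0.00); distance from the point to it = 2.90 mm. The point is not inside any of the regions above, so it lies outside the cross-section (2.90 mm from the nearest boundary).

outside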